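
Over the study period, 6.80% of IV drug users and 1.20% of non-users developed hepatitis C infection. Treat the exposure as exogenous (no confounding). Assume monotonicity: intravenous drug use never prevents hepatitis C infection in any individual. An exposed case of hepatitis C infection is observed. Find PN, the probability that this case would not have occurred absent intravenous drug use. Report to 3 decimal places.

p₁ = 0.068, p₀ = 0.012.
Under exogeneity and monotonicity, PN = (p₁ − p₀) / p₁.
PN = (0.068 − 0.012) / 0.068 = 0.056 / 0.068 ≈ 0.8235

PN ≈ 0.824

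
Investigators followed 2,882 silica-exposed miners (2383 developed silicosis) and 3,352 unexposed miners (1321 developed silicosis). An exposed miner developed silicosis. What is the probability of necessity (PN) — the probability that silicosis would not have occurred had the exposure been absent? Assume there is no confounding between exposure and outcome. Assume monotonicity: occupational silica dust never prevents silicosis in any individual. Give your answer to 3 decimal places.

p₁ = P(outcome | exposed) = 2383/2882 = 0.82686
p₀ = P(outcome | unexposed) = 1321/3352 = 0.39409
Under exogeneity and monotonicity, PN = (p₁ − p₀) / p₁.
PN = (0.82686 − 0.39409) / 0.82686 = 0.43276 / 0.82686 ≈ 0.5234

PN ≈ 0.523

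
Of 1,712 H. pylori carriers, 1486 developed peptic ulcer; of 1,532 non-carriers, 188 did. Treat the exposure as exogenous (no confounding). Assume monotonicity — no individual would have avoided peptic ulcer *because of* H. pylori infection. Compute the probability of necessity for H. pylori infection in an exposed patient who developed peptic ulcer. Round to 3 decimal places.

PN ≈ 0.859

p₁ = P(outcome | exposed) = 1486/1712 = 0.86799
p₀ = P(outcome | unexposed) = 188/1532 = 0.12272
Under exogeneity and monotonicity, PN = (p₁ − p₀) / p₁.
PN = (0.86799 − 0.12272) / 0.86799 = 0.74528 / 0.86799 ≈ 0.8586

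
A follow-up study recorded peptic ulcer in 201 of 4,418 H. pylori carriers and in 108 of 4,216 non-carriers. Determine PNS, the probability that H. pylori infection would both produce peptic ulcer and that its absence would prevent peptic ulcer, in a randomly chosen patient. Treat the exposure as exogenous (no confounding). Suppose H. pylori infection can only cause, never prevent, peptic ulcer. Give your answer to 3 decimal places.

p₁ = P(outcome | exposed) = 201/4418 = 0.045496
p₀ = P(outcome | unexposed) = 108/4216 = 0.025617
Under exogeneity and monotonicity, PNS = p₁ − p₀.
PNS = 0.045496 − 0.025617 = 0.019879

PNS ≈ 0.020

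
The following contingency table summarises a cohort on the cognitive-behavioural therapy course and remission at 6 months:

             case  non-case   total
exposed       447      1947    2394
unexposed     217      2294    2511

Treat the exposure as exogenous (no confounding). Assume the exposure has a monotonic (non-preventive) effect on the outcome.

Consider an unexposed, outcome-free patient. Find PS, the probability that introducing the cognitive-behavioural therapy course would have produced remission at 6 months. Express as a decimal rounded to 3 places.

p₁ = P(outcome | exposed) = 447/2394 = 0.18672
p₀ = P(outcome | unexposed) = 217/2511 = 0.08642
Under exogeneity and monotonicity, PS = (p₁ − p₀)/(1 − p₀).
PS = (0.18672 − 0.08642) / 0.91358 ≈ 0.1098

PS ≈ 0.110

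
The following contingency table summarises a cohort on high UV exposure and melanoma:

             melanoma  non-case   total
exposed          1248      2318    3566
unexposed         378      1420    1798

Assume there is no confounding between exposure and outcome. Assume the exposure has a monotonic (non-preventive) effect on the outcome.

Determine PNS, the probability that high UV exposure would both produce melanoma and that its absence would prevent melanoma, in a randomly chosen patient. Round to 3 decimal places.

p₁ = P(outcome | exposed) = 1248/3566 = 0.34997
p₀ = P(outcome | unexposed) = 378/1798 = 0.21023
Under exogeneity and monotonicity, PNS = p₁ − p₀.
PNS = 0.34997 − 0.21023 = 0.13974

PNS ≈ 0.140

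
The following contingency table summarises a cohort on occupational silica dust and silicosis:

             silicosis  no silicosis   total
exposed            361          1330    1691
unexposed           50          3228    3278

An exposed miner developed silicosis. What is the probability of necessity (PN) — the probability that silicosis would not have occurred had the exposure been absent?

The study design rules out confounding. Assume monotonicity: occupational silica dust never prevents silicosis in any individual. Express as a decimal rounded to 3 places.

PN ≈ 0.929

p₁ = P(outcome | exposed) = 361/1691 = 0.21348
p₀ = P(outcome | unexposed) = 50/3278 = 0.015253
Under exogeneity and monotonicity, PN = (p₁ − p₀)/p₁.
PN = (0.21348 − 0.015253) / 0.21348 ≈ 0.9286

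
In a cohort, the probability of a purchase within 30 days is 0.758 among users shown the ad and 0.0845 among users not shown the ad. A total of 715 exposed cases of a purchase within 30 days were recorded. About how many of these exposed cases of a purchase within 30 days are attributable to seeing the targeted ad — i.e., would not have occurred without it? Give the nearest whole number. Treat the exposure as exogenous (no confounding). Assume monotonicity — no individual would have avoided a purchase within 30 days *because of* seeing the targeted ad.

Let p₁ = 0.758, p₀ = 0.0845.
PN = (p₁ − p₀)/p₁ = (0.758 − 0.0845) / 0.758 ≈ 0.88852.
Attributable cases ≈ PN × (exposed cases) = 0.88852 × 715 ≈ 635.29.

about 635 cases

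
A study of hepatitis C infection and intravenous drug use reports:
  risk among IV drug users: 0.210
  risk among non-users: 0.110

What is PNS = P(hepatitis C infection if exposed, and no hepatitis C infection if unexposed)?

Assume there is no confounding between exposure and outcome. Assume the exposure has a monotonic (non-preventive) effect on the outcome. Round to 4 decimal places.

Let p₁ = 0.21, p₀ = 0.11.
Under exogeneity and monotonicity, PNS = p₁ − p₀.
PNS = 0.21 − 0.11 = 0.1

PNS ≈ 0.1000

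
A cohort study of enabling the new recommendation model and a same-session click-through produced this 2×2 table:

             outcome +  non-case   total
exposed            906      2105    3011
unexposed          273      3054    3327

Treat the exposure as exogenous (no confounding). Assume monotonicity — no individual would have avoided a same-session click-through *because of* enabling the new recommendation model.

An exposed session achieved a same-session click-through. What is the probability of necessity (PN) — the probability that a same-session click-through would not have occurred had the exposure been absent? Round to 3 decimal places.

PN ≈ 0.727

p₁ = P(outcome | exposed) = 906/3011 = 0.3009
p₀ = P(outcome | unexposed) = 273/3327 = 0.082056
Under exogeneity and monotonicity, PN = (p₁ − p₀) / p₁.
PN = (0.3009 − 0.082056) / 0.3009 = 0.21884 / 0.3009 ≈ 0.7273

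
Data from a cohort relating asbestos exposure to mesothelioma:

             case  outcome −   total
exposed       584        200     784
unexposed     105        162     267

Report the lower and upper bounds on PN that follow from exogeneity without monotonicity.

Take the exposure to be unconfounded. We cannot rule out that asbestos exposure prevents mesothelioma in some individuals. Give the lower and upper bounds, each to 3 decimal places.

p₁ = P(outcome | exposed) = 584/784 = 0.7449
p₀ = P(outcome | unexposed) = 105/267 = 0.39326
Under exogeneity alone the bounds on PN are max{0,(p₁−p₀)/p₁} ≤ PN ≤ min{1,(1−p₀)/p₁}.
  lower = (p₁ − p₀)/p₁ = 0.35164 / 0.7449 ≈ 0.4721
  upper = min{1, (1 − p₀)/p₁} = 0.60674 / 0.7449 ≈ 0.8145

0.472 ≤ PN ≤ 0.815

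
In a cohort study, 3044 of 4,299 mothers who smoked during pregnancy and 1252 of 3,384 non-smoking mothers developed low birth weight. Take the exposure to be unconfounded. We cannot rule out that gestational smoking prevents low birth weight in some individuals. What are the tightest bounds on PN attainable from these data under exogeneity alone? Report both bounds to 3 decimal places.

0.477 ≤ PN ≤ 0.890

p₁ = P(outcome | exposed) = 3044/4299 = 0.70807
p₀ = P(outcome | unexposed) = 1252/3384 = 0.36998
Under exogeneity alone the bounds on PN are max{0,(p₁−p₀)/p₁} ≤ PN ≤ min{1,(1−p₀)/p₁}.
  lower = (p₁ − p₀)/p₁ = 0.3381 / 0.70807 ≈ 0.4775
  upper = min{1, (1 − p₀)/p₁} = 0.63002 / 0.70807 ≈ 0.8898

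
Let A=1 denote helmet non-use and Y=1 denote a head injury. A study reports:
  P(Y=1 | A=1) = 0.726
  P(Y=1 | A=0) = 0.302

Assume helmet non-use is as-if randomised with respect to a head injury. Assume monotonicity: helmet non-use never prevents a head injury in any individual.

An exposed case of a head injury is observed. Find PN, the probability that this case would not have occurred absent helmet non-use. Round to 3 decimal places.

Let p₁ = 0.726, p₀ = 0.302.
Under exogeneity and monotonicity, PN = (p₁ − p₀) / p₁.
PN = (0.726 − 0.302) / 0.726 = 0.424 / 0.726 ≈ 0.5840

PN ≈ 0.584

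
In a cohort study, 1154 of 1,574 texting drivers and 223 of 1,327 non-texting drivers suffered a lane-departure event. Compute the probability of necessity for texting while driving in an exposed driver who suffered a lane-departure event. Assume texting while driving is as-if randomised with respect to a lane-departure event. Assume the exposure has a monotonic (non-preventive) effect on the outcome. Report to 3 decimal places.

PN ≈ 0.771

p₁ = P(outcome | exposed) = 1154/1574 = 0.73316
p₀ = P(outcome | unexposed) = 223/1327 = 0.16805
Under exogeneity and monotonicity, PN = (p₁ − p₀) / p₁.
PN = (0.73316 − 0.16805) / 0.73316 = 0.56512 / 0.73316 ≈ 0.7708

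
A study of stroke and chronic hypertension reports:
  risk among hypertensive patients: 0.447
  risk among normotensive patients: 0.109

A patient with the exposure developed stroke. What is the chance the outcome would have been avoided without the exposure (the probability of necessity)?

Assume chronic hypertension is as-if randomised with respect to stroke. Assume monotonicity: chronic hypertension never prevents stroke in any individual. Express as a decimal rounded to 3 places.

Let p₁ = 0.447, p₀ = 0.109.
Under exogeneity and monotonicity, PN = (p₁ − p₀) / p₁.
PN = (0.447 − 0.109) / 0.447 = 0.338 / 0.447 ≈ 0.7562

PN ≈ 0.756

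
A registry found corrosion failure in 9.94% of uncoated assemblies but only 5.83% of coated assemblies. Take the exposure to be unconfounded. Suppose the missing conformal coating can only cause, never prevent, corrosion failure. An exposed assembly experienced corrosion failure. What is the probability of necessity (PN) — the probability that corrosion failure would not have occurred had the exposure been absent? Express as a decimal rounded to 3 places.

p₁ = 0.0994, p₀ = 0.0583.
Under exogeneity and monotonicity, PN = (p₁ − p₀) / p₁.
PN = (0.0994 − 0.0583) / 0.0994 = 0.0411 / 0.0994 ≈ 0.4135

PN ≈ 0.413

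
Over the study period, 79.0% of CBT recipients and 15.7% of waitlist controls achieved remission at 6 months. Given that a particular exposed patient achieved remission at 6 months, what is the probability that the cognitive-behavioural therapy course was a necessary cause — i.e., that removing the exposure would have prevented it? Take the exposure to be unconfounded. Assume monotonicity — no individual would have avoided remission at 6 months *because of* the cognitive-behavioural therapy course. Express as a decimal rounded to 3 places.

PN ≈ 0.801

p₁ = 0.79, p₀ = 0.157.
Under exogeneity and monotonicity, PN = (p₁ − p₀) / p₁.
PN = (0.79 − 0.157) / 0.79 = 0.633 / 0.79 ≈ 0.8013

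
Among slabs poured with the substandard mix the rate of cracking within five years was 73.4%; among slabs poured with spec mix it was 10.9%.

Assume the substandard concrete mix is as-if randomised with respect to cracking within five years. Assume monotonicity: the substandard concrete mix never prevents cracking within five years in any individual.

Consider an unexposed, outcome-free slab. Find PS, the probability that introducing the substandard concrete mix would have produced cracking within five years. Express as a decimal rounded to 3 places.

p₁ = 0.734, p₀ = 0.109.
Under exogeneity and monotonicity, PS = (p₁ − p₀) / (1 − p₀).
PS = (0.734 − 0.109) / (1 − 0.109) = 0.625 / 0.891 ≈ 0.7015

PS ≈ 0.701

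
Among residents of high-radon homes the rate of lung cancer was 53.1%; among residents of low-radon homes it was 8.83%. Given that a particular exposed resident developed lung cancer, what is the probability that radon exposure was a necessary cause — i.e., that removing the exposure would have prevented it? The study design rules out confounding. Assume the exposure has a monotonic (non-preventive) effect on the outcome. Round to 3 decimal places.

PN ≈ 0.834

p₁ = 0.531, p₀ = 0.0883.
Under exogeneity and monotonicity, PN = (p₁ − p₀) / p₁.
PN = (0.531 − 0.0883) / 0.531 = 0.4427 / 0.531 ≈ 0.8337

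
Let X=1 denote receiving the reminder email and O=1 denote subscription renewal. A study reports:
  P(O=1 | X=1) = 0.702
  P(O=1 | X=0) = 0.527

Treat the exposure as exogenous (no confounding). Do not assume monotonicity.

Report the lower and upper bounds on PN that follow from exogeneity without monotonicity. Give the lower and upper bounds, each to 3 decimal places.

Let p₁ = 0.702, p₀ = 0.527.
Under exogeneity alone the bounds on PN are max{0,(p₁−p₀)/p₁} ≤ PN ≤ min{1,(1−p₀)/p₁}.
  lower = (p₁ − p₀)/p₁ = 0.175 / 0.702 ≈ 0.2493
  upper = min{1, (1 − p₀)/p₁} = 0.473 / 0.702 ≈ 0.6738

0.249 ≤ PN ≤ 0.674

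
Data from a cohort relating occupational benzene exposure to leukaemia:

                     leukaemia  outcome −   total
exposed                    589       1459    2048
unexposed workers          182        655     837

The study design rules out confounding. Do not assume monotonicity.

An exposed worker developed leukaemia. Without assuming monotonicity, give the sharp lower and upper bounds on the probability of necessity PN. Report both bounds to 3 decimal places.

0.244 ≤ PN ≤ 1.000

p₁ = P(outcome | exposed) = 589/2048 = 0.2876
p₀ = P(outcome | unexposed) = 182/837 = 0.21744
Under exogeneity alone the bounds on PN are max{0,(p₁−p₀)/p₁} ≤ PN ≤ min{1,(1−p₀)/p₁}.
  lower = (p₁ − p₀)/p₁ = 0.070154 / 0.2876 ≈ 0.2439
  upper = min{1, (1 − p₀)/p₁} = 0.78256 / 0.2876 ≈ 2.7210 → capped at 1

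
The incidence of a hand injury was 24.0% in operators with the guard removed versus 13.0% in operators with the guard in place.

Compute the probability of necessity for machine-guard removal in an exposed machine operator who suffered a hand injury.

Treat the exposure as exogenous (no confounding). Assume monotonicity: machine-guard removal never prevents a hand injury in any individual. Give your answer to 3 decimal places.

PN ≈ 0.458

p₁ = 0.24, p₀ = 0.13.
Under exogeneity and monotonicity, PN = (p₁ − p₀) / p₁.
PN = (0.24 − 0.13) / 0.24 = 0.11 / 0.24 ≈ 0.4583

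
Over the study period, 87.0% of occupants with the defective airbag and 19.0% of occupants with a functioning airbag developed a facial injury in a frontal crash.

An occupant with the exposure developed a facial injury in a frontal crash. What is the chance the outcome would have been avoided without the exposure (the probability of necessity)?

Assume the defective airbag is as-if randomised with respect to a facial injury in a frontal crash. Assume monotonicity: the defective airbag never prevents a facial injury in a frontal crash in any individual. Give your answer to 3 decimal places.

PN ≈ 0.782

p₁ = 0.87, p₀ = 0.19.
Under exogeneity and monotonicity, PN = (p₁ − p₀) / p₁.
PN = (0.87 − 0.19) / 0.87 = 0.68 / 0.87 ≈ 0.7816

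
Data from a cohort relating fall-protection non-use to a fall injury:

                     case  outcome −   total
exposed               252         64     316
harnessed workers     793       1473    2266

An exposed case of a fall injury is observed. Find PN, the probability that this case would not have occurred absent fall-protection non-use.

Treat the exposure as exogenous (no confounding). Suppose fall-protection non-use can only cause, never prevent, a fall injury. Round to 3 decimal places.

PN ≈ 0.561

p₁ = P(outcome | exposed) = 252/316 = 0.79747
p₀ = P(outcome | unexposed) = 793/2266 = 0.34996
Under exogeneity and monotonicity, PN = (p₁ − p₀)/p₁.
PN = (0.79747 − 0.34996) / 0.79747 ≈ 0.5612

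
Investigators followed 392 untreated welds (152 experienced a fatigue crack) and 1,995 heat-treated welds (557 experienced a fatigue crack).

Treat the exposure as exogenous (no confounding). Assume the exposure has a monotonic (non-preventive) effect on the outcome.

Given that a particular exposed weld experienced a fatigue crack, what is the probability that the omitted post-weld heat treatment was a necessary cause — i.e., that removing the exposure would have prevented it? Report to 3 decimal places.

p₁ = P(outcome | exposed) = 152/392 = 0.38776
p₀ = P(outcome | unexposed) = 557/1995 = 0.2792
Under exogeneity and monotonicity, PN = (p₁ − p₀) / p₁.
PN = (0.38776 − 0.2792) / 0.38776 = 0.10856 / 0.38776 ≈ 0.2800

PN ≈ 0.280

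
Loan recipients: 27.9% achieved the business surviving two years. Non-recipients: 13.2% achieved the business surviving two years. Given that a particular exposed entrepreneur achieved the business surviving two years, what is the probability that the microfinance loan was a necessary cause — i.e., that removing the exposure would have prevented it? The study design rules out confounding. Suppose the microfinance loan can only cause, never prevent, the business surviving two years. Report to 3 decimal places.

p₁ = 0.279, p₀ = 0.132.
Under exogeneity and monotonicity, PN = (p₁ − p₀) / p₁.
PN = (0.279 − 0.132) / 0.279 = 0.147 / 0.279 ≈ 0.5269

PN ≈ 0.527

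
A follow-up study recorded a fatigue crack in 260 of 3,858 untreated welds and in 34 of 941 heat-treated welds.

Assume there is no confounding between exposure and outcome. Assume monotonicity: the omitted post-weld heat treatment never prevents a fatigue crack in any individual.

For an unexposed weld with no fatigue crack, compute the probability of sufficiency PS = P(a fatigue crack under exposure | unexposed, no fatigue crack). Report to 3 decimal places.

p₁ = P(outcome | exposed) = 260/3858 = 0.067392
p₀ = P(outcome | unexposed) = 34/941 = 0.036132
Under exogeneity and monotonicity, PS = (p₁ − p₀) / (1 − p₀).
PS = (0.067392 − 0.036132) / (1 − 0.036132) = 0.031261 / 0.96387 ≈ 0.0324

PS ≈ 0.032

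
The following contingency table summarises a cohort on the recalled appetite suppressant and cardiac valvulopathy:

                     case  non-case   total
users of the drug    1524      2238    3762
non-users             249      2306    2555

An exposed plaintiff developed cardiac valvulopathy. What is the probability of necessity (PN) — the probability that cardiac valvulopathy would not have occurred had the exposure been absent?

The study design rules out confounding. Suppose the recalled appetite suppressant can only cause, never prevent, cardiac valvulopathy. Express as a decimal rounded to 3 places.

p₁ = P(outcome | exposed) = 1524/3762 = 0.4051
p₀ = P(outcome | unexposed) = 249/2555 = 0.097456
Under exogeneity and monotonicity, PN = (p₁ − p₀)/p₁.
PN = (0.4051 − 0.097456) / 0.4051 ≈ 0.7594

PN ≈ 0.759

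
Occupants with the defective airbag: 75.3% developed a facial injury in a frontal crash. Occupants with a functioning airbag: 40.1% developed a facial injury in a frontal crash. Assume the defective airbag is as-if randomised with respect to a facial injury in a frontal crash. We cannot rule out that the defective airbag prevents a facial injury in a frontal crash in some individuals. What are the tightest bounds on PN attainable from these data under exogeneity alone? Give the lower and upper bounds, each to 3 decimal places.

p₁ = 0.753, p₀ = 0.401.
Under exogeneity alone the bounds on PN are max{0,(p₁−p₀)/p₁} ≤ PN ≤ min{1,(1−p₀)/p₁}.
  lower = (p₁ − p₀)/p₁ = 0.352 / 0.753 ≈ 0.4675
  upper = min{1, (1 − p₀)/p₁} = 0.599 / 0.753 ≈ 0.7955

0.467 ≤ PN ≤ 0.795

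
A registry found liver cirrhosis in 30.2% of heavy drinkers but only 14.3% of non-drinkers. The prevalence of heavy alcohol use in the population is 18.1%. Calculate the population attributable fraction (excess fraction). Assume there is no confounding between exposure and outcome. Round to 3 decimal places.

PAF ≈ 0.168

p₁ = 0.302, p₀ = 0.143.
Overall risk P(Y=1) = π·p₁ + (1−π)·p₀ = 0.181×0.302 + 0.819×0.143 = 0.17178.
Under exogeneity, PAF = [P(Y=1) − p₀] / P(Y=1).
PAF = (0.17178 − 0.143) / 0.17178 ≈ 0.1675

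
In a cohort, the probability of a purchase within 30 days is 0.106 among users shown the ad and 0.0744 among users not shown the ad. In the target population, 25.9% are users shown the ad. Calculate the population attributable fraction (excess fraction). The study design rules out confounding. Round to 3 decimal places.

Let p₁ = 0.106, p₀ = 0.0744.
Overall risk P(Y=1) = π·p₁ + (1−π)·p₀ = 0.259×0.106 + 0.741×0.0744 = 0.082584.
Under exogeneity, PAF = [P(Y=1) − p₀] / P(Y=1).
PAF = (0.082584 − 0.0744) / 0.082584 ≈ 0.0991

PAF ≈ 0.099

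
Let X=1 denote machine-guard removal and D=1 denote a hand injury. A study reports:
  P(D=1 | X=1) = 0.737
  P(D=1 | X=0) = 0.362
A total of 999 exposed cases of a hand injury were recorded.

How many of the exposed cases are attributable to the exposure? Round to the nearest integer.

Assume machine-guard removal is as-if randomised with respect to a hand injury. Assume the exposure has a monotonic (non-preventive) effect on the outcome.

Let p₁ = 0.737, p₀ = 0.362.
PN = (p₁ − p₀)/p₁ = (0.737 − 0.362) / 0.737 ≈ 0.50882.
Attributable cases ≈ PN × (exposed cases) = 0.50882 × 999 ≈ 508.31.

about 508 cases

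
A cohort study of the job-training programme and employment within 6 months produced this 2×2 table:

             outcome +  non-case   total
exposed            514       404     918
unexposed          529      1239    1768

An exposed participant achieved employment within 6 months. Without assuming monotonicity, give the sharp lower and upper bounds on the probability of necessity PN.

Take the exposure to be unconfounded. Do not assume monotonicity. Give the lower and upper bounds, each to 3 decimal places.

p₁ = P(outcome | exposed) = 514/918 = 0.55991
p₀ = P(outcome | unexposed) = 529/1768 = 0.29921
Under exogeneity alone the bounds on PN are max{0,(p₁−p₀)/p₁} ≤ PN ≤ min{1,(1−p₀)/p₁}.
  lower = (p₁ − p₀)/p₁ = 0.2607 / 0.55991 ≈ 0.4656
  upper = min{1, (1 − p₀)/p₁} = 0.70079 / 0.55991 ≈ 1.2516 → capped at 1

0.466 ≤ PN ≤ 1.000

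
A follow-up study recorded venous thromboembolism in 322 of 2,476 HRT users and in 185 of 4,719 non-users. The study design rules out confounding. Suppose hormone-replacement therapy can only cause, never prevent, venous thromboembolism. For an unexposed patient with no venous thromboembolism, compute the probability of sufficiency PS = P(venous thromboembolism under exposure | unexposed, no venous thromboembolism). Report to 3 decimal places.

PS ≈ 0.095

p₁ = P(outcome | exposed) = 322/2476 = 0.13005
p₀ = P(outcome | unexposed) = 185/4719 = 0.039203
Under exogeneity and monotonicity, PS = (p₁ − p₀) / (1 − p₀).
PS = (0.13005 − 0.039203) / (1 − 0.039203) = 0.090845 / 0.9608 ≈ 0.0946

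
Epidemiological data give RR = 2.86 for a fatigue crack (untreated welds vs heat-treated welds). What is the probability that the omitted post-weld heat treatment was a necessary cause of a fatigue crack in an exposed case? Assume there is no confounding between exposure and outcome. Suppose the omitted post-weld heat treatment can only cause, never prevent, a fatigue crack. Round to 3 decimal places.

PN ≈ 0.650

Under exogeneity and monotonicity, PN = (RR − 1) / RR = 1 − 1/RR.
PN = (2.86 − 1) / 2.86 = 1.86 / 2.86 ≈ 0.6503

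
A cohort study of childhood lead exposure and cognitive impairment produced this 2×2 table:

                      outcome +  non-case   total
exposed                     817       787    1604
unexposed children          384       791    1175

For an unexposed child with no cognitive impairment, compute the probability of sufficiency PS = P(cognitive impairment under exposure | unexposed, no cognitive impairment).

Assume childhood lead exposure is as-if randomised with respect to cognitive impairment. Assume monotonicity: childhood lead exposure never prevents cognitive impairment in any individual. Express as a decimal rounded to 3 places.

PS ≈ 0.271

p₁ = P(outcome | exposed) = 817/1604 = 0.50935
p₀ = P(outcome | unexposed) = 384/1175 = 0.32681
Under exogeneity and monotonicity, PS = (p₁ − p₀)/(1 − p₀).
PS = (0.50935 − 0.32681) / 0.67319 ≈ 0.2712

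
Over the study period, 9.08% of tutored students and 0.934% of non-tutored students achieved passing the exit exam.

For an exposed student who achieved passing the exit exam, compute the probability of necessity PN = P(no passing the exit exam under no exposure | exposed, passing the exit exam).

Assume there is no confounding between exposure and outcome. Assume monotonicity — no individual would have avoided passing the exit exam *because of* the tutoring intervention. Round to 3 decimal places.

p₁ = 0.0908, p₀ = 0.00934.
Under exogeneity and monotonicity, PN = (p₁ − p₀) / p₁.
PN = (0.0908 − 0.00934) / 0.0908 = 0.08146 / 0.0908 ≈ 0.8971

PN ≈ 0.897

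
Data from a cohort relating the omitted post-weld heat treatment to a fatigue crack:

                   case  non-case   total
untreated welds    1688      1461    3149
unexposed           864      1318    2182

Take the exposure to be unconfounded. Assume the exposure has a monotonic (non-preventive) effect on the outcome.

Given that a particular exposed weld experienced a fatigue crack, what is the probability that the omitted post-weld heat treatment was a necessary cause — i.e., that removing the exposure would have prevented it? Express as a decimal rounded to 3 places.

PN ≈ 0.261

p₁ = P(outcome | exposed) = 1688/3149 = 0.53604
p₀ = P(outcome | unexposed) = 864/2182 = 0.39597
Under exogeneity and monotonicity, PN = (p₁ − p₀) / p₁.
PN = (0.53604 − 0.39597) / 0.53604 = 0.14008 / 0.53604 ≈ 0.2613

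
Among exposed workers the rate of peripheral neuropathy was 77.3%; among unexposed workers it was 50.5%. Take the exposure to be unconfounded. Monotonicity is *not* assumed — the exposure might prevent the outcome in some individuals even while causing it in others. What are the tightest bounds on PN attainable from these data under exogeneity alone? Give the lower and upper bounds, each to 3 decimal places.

0.347 ≤ PN ≤ 0.640

p₁ = 0.773, p₀ = 0.505.
Under exogeneity alone the bounds on PN are max{0,(p₁−p₀)/p₁} ≤ PN ≤ min{1,(1−p₀)/p₁}.
  lower = (p₁ − p₀)/p₁ = 0.268 / 0.773 ≈ 0.3467
  upper = min{1, (1 − p₀)/p₁} = 0.495 / 0.773 ≈ 0.6404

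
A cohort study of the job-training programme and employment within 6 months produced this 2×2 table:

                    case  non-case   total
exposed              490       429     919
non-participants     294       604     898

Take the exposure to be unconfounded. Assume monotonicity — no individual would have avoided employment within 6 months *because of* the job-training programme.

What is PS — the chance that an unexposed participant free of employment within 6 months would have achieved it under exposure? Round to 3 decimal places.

p₁ = P(outcome | exposed) = 490/919 = 0.53319
p₀ = P(outcome | unexposed) = 294/898 = 0.32739
Under exogeneity and monotonicity, PS = (p₁ − p₀) / (1 − p₀).
PS = (0.53319 − 0.32739) / (1 − 0.32739) = 0.20579 / 0.67261 ≈ 0.3060

PS ≈ 0.306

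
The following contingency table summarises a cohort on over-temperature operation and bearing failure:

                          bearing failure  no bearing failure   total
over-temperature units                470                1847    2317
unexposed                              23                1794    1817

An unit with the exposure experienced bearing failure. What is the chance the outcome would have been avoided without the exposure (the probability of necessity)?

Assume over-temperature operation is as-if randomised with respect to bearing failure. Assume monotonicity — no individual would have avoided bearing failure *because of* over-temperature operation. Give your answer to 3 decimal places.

PN ≈ 0.938

p₁ = P(outcome | exposed) = 470/2317 = 0.20285
p₀ = P(outcome | unexposed) = 23/1817 = 0.012658
Under exogeneity and monotonicity, PN = (p₁ − p₀) / p₁.
PN = (0.20285 − 0.012658) / 0.20285 = 0.19019 / 0.20285 ≈ 0.9376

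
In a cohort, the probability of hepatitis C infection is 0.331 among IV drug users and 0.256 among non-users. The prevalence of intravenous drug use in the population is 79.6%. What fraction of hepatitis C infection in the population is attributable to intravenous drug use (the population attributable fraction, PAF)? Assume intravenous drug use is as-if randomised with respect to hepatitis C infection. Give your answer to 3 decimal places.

PAF ≈ 0.189

Let p₁ = 0.331, p₀ = 0.256.
Overall risk P(Y=1) = π·p₁ + (1−π)·p₀ = 0.796×0.331 + 0.204×0.256 = 0.3157.
Under exogeneity, PAF = [P(Y=1) − p₀] / P(Y=1).
PAF = (0.3157 − 0.256) / 0.3157 ≈ 0.1891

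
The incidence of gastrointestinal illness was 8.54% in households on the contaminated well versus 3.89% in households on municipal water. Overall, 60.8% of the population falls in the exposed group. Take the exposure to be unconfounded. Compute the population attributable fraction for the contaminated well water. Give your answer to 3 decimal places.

PAF ≈ 0.421

p₁ = 0.0854, p₀ = 0.0389.
Overall risk P(Y=1) = π·p₁ + (1−π)·p₀ = 0.608×0.0854 + 0.392×0.0389 = 0.067172.
Under exogeneity, PAF = [P(Y=1) − p₀] / P(Y=1).
PAF = (0.067172 − 0.0389) / 0.067172 ≈ 0.4209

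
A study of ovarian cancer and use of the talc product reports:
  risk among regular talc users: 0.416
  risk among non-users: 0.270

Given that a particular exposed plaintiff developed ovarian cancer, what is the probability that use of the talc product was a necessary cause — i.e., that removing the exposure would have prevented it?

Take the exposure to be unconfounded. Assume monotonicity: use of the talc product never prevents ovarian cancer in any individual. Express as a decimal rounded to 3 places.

Let p₁ = 0.416, p₀ = 0.27.
Under exogeneity and monotonicity, PN = (p₁ − p₀) / p₁.
PN = (0.416 − 0.27) / 0.416 = 0.146 / 0.416 ≈ 0.3510

PN ≈ 0.351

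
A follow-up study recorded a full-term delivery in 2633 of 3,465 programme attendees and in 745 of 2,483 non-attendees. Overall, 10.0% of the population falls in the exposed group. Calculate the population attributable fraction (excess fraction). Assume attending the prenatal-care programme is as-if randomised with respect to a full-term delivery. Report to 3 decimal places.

PAF ≈ 0.133

p₁ = P(outcome | exposed) = 2633/3465 = 0.75988
p₀ = P(outcome | unexposed) = 745/2483 = 0.30004
Overall risk P(Y=1) = π·p₁ + (1−π)·p₀ = 0.1×0.75988 + 0.9×0.30004 = 0.34602.
Under exogeneity, PAF = [P(Y=1) − p₀] / P(Y=1).
PAF = (0.34602 − 0.30004) / 0.34602 ≈ 0.1329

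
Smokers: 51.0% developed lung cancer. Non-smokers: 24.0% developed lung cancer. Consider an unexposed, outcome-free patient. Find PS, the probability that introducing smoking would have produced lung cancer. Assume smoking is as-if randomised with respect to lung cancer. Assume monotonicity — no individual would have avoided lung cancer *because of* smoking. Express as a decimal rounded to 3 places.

PS ≈ 0.355

p₁ = 0.51, p₀ = 0.24.
Under exogeneity and monotonicity, PS = (p₁ − p₀) / (1 − p₀).
PS = (0.51 − 0.24) / (1 − 0.24) = 0.27 / 0.76 ≈ 0.3553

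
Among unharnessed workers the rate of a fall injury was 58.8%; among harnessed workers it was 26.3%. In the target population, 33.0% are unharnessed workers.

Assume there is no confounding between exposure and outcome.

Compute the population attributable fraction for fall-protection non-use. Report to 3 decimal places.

PAF ≈ 0.290

p₁ = 0.588, p₀ = 0.263.
Overall risk P(Y=1) = π·p₁ + (1−π)·p₀ = 0.33×0.588 + 0.67×0.263 = 0.37025.
Under exogeneity, PAF = [P(Y=1) − p₀] / P(Y=1).
PAF = (0.37025 − 0.263) / 0.37025 ≈ 0.2897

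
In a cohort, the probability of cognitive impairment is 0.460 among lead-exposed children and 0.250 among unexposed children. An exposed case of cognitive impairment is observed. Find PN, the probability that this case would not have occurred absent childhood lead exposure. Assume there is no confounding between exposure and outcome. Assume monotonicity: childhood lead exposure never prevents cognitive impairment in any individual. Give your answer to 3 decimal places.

Let p₁ = 0.46, p₀ = 0.25.
Under exogeneity and monotonicity, PN = (p₁ − p₀) / p₁.
PN = (0.46 − 0.25) / 0.46 = 0.21 / 0.46 ≈ 0.4565

PN ≈ 0.457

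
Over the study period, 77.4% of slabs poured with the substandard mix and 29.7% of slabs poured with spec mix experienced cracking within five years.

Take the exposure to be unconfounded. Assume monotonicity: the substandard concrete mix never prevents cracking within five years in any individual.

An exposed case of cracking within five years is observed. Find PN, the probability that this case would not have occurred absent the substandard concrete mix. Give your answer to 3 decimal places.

p₁ = 0.774, p₀ = 0.297.
Under exogeneity and monotonicity, PN = (p₁ − p₀) / p₁.
PN = (0.774 − 0.297) / 0.774 = 0.477 / 0.774 ≈ 0.6163

PN ≈ 0.616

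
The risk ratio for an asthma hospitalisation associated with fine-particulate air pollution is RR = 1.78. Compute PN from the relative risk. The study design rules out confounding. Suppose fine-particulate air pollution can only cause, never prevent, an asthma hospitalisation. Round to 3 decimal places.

Under exogeneity and monotonicity, PN = (RR − 1) / RR = 1 − 1/RR.
PN = (1.78 − 1) / 1.78 = 0.78 / 1.78 ≈ 0.4382

PN ≈ 0.438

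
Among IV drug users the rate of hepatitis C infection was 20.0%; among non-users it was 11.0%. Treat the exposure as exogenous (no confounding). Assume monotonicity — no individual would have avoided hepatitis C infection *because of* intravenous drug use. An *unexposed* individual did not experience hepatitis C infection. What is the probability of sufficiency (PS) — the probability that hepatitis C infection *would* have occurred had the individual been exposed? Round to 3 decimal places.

p₁ = 0.2, p₀ = 0.11.
Under exogeneity and monotonicity, PS = (p₁ − p₀) / (1 − p₀).
PS = (0.2 − 0.11) / (1 − 0.11) = 0.09 / 0.89 ≈ 0.1011

PS ≈ 0.101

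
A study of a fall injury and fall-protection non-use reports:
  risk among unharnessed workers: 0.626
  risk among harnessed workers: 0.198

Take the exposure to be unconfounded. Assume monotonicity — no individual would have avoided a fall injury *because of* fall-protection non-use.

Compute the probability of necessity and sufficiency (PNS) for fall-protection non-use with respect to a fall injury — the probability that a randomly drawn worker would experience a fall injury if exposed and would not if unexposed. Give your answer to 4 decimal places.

PNS ≈ 0.4280

Let p₁ = 0.626, p₀ = 0.198.
Under exogeneity and monotonicity, PNS = p₁ − p₀.
PNS = 0.626 − 0.198 = 0.428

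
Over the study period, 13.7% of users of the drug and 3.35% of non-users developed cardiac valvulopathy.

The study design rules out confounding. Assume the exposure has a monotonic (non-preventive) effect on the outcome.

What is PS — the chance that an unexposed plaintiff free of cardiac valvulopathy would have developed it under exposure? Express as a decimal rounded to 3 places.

p₁ = 0.137, p₀ = 0.0335.
Under exogeneity and monotonicity, PS = (p₁ − p₀) / (1 − p₀).
PS = (0.137 − 0.0335) / (1 − 0.0335) = 0.1035 / 0.9665 ≈ 0.1071

PS ≈ 0.107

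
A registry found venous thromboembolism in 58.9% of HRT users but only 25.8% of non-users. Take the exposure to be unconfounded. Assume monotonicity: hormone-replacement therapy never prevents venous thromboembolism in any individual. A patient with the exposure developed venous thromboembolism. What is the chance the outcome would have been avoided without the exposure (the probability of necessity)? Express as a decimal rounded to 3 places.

p₁ = 0.589, p₀ = 0.258.
Under exogeneity and monotonicity, PN = (p₁ − p₀) / p₁.
PN = (0.589 − 0.258) / 0.589 = 0.331 / 0.589 ≈ 0.5620

PN ≈ 0.562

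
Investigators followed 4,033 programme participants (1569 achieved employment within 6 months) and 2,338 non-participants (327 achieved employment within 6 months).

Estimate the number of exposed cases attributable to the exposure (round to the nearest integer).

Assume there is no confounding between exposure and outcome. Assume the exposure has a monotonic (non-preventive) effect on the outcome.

p₁ = P(outcome | exposed) = 1569/4033 = 0.38904
p₀ = P(outcome | unexposed) = 327/2338 = 0.13986
PN = (p₁ − p₀)/p₁ = (0.38904 − 0.13986) / 0.38904 ≈ 0.64049.
Attributable cases ≈ PN × (exposed cases) = 0.64049 × 1569 ≈ 1004.93.

about 1005 cases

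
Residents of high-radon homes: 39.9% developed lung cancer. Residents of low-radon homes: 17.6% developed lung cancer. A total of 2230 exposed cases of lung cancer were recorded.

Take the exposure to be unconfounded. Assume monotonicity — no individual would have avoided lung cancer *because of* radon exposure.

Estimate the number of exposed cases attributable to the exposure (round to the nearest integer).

about 1246 cases

p₁ = 0.399, p₀ = 0.176.
PN = (p₁ − p₀)/p₁ = (0.399 − 0.176) / 0.399 ≈ 0.55890.
Attributable cases ≈ PN × (exposed cases) = 0.55890 × 2230 ≈ 1246.34.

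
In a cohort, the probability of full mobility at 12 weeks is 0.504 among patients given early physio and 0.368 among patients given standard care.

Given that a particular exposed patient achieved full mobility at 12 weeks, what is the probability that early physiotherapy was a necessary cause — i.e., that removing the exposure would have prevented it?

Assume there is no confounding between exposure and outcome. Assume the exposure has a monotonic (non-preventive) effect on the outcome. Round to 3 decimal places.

Let p₁ = 0.504, p₀ = 0.368.
Under exogeneity and monotonicity, PN = (p₁ − p₀) / p₁.
PN = (0.504 − 0.368) / 0.504 = 0.136 / 0.504 ≈ 0.2698

PN ≈ 0.270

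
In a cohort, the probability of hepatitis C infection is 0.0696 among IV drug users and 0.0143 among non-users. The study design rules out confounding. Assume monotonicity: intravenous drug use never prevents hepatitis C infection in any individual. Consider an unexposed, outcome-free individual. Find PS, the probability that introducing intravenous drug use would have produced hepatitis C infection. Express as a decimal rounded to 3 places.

Let p₁ = 0.0696, p₀ = 0.0143.
Under exogeneity and monotonicity, PS = (p₁ − p₀) / (1 − p₀).
PS = (0.0696 − 0.0143) / (1 − 0.0143) = 0.0553 / 0.9857 ≈ 0.0561

PS ≈ 0.056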